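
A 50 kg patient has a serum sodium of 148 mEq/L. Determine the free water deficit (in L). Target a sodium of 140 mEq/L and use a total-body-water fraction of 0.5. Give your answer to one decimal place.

TBW = 0.5 · 50 = 25 L
Free water deficit = TBW · (Na/140 − 1)
= 25 · (148/140 − 1)
= 25 · 0.0571
= 1.43 L

1.4 L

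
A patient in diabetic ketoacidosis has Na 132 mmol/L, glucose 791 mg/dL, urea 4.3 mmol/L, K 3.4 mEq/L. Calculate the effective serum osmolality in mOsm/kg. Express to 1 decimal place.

307.9 mOsm/kg

Effective osmolality excludes urea (freely permeant across cell membranes):
2·Na + glucose/18
= 2·132 + 791/18
= 264 + 43.94
= 307.94 mOsm/kg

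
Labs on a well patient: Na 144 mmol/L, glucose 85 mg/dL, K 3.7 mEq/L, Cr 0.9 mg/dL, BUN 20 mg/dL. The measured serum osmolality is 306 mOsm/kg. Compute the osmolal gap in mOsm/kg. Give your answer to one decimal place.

Calculated osmolality = 2·Na + glucose/18 + BUN/2.8
= 2·144 + 85/18 + 20/2.8
= 288 + 4.72 + 7.14
= 299.86 mOsm/kg ≈ 299.9 mOsm/kg
Osmolar gap = measured − calculated = 306 − 299.9 = 6.1 mOsm/kg

6.1 mOsm/kg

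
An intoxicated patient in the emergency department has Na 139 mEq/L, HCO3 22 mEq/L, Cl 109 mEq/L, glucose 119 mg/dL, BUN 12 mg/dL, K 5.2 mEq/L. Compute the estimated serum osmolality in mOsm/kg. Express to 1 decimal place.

288.9 mOsm/kg

Calculated osmolality = 2·Na + glucose/18 + BUN/2.8
= 2·139 + 119/18 + 12/2.8
= 278 + 6.61 + 4.29
= 288.9 mOsm/kg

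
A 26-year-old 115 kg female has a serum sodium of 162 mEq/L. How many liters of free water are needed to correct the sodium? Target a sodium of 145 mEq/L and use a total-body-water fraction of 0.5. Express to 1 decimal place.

TBW = 0.5 · 115 = 57.5 L
Free water deficit = TBW · (Na/145 − 1)
= 57.5 · (162/145 − 1)
= 57.5 · 0.1172
= 6.74 L

6.7 L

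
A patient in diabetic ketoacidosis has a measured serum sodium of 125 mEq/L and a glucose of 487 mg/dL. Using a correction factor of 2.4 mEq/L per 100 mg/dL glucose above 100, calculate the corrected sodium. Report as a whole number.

134 mEq/L

Corrected Na = measured Na + 2.4 · (glucose − 100)/100
= 125 + 2.4 · (487 − 100)/100
= 125 + 9.3
= 134.3 mEq/L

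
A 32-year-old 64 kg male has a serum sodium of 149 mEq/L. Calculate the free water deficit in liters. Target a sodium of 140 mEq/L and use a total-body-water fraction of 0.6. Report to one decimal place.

TBW = 0.6 · 64 = 38.4 L
Free water deficit = TBW · (Na/140 − 1)
= 38.4 · (149/140 − 1)
= 38.4 · 0.0643
= 2.47 L

2.5 L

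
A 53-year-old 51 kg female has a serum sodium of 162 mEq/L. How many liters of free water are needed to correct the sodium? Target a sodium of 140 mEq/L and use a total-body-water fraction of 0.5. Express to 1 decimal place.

TBW = 0.5 · 51 = 25.5 L
Free water deficit = TBW · (Na/140 − 1)
= 25.5 · (162/140 − 1)
= 25.5 · 0.1571
= 4.01 L

4.0 L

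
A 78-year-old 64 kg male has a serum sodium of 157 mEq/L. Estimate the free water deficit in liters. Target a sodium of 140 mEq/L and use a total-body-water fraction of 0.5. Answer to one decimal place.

3.9 L

TBW = 0.5 · 64 = 32 L
Free water deficit = TBW · (Na/140 − 1)
= 32 · (157/140 − 1)
= 32 · 0.1214
= 3.88 L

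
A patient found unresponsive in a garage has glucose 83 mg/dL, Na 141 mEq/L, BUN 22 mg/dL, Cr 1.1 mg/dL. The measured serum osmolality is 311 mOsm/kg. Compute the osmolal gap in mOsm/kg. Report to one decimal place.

Calculated osmolality = 2·Na + glucose/18 + BUN/2.8
= 2·141 + 83/18 + 22/2.8
= 282 + 4.61 + 7.86
= 294.47 mOsm/kg ≈ 294.5 mOsm/kg
Osmolar gap = measured − calculated = 311 − 294.5 = 16.5 mOsm/kg

16.5 mOsm/kg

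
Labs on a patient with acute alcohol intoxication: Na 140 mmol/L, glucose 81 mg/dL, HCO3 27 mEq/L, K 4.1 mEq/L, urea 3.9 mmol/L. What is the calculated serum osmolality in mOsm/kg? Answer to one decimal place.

288.4 mOsm/kg

Calculated osmolality = 2·Na + glucose/18 + urea
= 2·140 + 81/18 + 3.9
= 280 + 4.50 + 3.90
= 288.4 mOsm/kg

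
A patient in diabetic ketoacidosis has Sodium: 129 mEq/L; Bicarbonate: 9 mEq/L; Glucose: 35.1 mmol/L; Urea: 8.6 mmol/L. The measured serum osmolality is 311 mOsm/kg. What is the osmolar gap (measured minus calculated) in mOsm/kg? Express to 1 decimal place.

9.3 mOsm/kg

Calculated osmolality = 2·Na + glucose + urea
= 2·129 + 35.1 + 8.6
= 258 + 35.10 + 8.60
= 301.7 mOsm/kg ≈ 301.7 mOsm/kg
Osmolar gap = measured − calculated = 311 − 301.7 = 9.3 mOsm/kg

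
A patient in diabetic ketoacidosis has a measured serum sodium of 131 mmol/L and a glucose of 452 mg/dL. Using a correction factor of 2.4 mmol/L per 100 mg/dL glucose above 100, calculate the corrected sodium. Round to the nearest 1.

Corrected Na = measured Na + 2.4 · (glucose − 100)/100
= 131 + 2.4 · (452 − 100)/100
= 131 + 8.4
= 139.4 mmol/L

139 mmol/L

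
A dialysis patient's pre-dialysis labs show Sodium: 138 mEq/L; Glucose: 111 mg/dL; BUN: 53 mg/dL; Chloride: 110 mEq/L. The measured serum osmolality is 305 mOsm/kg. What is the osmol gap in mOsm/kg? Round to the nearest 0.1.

3.9 mOsm/kg

Calculated osmolality = 2·Na + glucose/18 + BUN/2.8
= 2·138 + 111/18 + 53/2.8
= 276 + 6.17 + 18.93
= 301.1 mOsm/kg ≈ 301.1 mOsm/kg
Osmolar gap = measured − calculated = 305 − 301.1 = 3.9 mOsm/kg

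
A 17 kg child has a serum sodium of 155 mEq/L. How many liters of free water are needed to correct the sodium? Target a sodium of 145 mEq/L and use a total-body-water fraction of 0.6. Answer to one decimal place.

0.7 L

TBW = 0.6 · 17 = 10.2 L
Free water deficit = TBW · (Na/145 − 1)
= 10.2 · (155/145 − 1)
= 10.2 · 0.069
= 0.7 L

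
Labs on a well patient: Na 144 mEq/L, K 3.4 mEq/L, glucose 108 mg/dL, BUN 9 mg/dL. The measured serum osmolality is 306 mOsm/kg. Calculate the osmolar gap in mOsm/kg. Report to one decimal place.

Calculated osmolality = 2·Na + glucose/18 + BUN/2.8
= 2·144 + 108/18 + 9/2.8
= 288 + 6 + 3.21
= 297.21 mOsm/kg ≈ 297.2 mOsm/kg
Osmolar gap = measured − calculated = 306 − 297.2 = 8.8 mOsm/kg

8.8 mOsm/kg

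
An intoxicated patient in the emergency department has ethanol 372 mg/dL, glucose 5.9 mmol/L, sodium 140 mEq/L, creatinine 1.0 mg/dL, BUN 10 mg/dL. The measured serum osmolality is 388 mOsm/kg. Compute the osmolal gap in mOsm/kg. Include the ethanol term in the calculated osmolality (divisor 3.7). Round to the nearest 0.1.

-2.0 mOsm/kg

Calculated osmolality = 2·Na + glucose + BUN/2.8 + ethanol/3.7
= 2·140 + 5.9 + 10/2.8 + 372/3.7
= 280 + 5.90 + 3.57 + 100.54
= 390.01 mOsm/kg ≈ 390.0 mOsm/kg
Osmolar gap = measured − calculated = 388 − 390.0 = -2.0 mOsm/kg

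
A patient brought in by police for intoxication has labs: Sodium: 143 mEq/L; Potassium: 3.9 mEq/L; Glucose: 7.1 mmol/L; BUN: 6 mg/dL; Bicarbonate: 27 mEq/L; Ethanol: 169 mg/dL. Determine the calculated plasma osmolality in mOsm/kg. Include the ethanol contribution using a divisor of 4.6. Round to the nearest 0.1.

332.0 mOsm/kg

Calculated osmolality = 2·Na + glucose + BUN/2.8 + ethanol/4.6
= 2·143 + 7.1 + 6/2.8 + 169/4.6
= 286 + 7.10 + 2.14 + 36.74
= 331.98 mOsm/kg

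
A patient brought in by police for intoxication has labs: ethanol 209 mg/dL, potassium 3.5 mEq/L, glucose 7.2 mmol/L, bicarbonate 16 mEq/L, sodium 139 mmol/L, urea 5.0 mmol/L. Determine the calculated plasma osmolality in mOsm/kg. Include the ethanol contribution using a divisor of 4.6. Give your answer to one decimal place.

Calculated osmolality = 2·Na + glucose + urea + ethanol/4.6
= 2·139 + 7.2 + 5 + 209/4.6
= 278 + 7.20 + 5 + 45.43
= 335.63 mOsm/kg

335.6 mOsm/kg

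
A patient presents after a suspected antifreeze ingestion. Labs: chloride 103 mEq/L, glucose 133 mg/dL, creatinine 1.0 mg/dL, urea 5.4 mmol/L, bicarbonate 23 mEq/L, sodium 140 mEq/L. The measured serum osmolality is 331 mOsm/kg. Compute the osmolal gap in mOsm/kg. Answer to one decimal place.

Calculated osmolality = 2·Na + glucose/18 + urea
= 2·140 + 133/18 + 5.4
= 280 + 7.39 + 5.40
= 292.79 mOsm/kg ≈ 292.8 mOsm/kg
Osmolar gap = measured − calculated = 331 − 292.8 = 38.2 mOsm/kg

38.2 mOsm/kg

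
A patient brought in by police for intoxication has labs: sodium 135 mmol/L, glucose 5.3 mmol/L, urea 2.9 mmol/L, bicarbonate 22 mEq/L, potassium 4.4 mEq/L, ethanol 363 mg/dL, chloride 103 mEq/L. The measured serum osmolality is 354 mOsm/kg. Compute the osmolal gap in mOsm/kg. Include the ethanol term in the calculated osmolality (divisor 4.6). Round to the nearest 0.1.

-3.1 mOsm/kg

Calculated osmolality = 2·Na + glucose + urea + ethanol/4.6
= 2·135 + 5.3 + 2.9 + 363/4.6
= 270 + 5.30 + 2.90 + 78.91
= 357.11 mOsm/kg ≈ 357.1 mOsm/kg
Osmolar gap = measured − calculated = 354 − 357.1 = -3.1 mOsm/kg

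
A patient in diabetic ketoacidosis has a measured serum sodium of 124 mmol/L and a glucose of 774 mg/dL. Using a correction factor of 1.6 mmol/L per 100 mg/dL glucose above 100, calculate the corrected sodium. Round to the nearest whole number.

Corrected Na = measured Na + 1.6 · (glucose − 100)/100
= 124 + 1.6 · (774 − 100)/100
= 124 + 10.8
= 134.8 mmol/L

135 mmol/L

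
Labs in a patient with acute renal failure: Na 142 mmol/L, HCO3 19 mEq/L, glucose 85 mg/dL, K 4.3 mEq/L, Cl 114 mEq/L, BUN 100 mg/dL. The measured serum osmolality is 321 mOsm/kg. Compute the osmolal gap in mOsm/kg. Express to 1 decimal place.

-3.4 mOsm/kg

Calculated osmolality = 2·Na + glucose/18 + BUN/2.8
= 2·142 + 85/18 + 100/2.8
= 284 + 4.72 + 35.71
= 324.43 mOsm/kg ≈ 324.4 mOsm/kg
Osmolar gap = measured − calculated = 321 − 324.4 = -3.4 mOsm/kg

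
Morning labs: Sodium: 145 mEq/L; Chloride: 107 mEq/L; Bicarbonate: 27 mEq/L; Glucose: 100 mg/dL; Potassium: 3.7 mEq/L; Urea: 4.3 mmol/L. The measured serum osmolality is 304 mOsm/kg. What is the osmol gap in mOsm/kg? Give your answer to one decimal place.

4.1 mOsm/kg

Calculated osmolality = 2·Na + glucose/18 + urea
= 2·145 + 100/18 + 4.3
= 290 + 5.56 + 4.30
= 299.86 mOsm/kg ≈ 299.9 mOsm/kg
Osmolar gap = measured − calculated = 304 − 299.9 = 4.1 mOsm/kg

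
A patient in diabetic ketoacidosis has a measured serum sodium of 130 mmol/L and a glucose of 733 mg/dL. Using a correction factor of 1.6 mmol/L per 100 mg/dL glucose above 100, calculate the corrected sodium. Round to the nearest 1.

140 mmol/L

Corrected Na = measured Na + 1.6 · (glucose − 100)/100
= 130 + 1.6 · (733 − 100)/100
= 130 + 10.1
= 140.1 mmol/L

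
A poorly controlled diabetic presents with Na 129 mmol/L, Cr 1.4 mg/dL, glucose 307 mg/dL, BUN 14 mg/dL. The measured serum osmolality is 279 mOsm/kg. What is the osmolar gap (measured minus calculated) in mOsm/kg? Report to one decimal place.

-1.1 mOsm/kg

Calculated osmolality = 2·Na + glucose/18 + BUN/2.8
= 2·129 + 307/18 + 14/2.8
= 258 + 17.06 + 5
= 280.06 mOsm/kg ≈ 280.1 mOsm/kg
Osmolar gap = measured − calculated = 279 − 280.1 = -1.1 mOsm/kg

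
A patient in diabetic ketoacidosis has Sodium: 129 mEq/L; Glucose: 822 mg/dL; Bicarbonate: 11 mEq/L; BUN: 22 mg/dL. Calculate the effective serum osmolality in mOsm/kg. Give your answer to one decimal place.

303.7 mOsm/kg

Effective osmolality excludes urea (freely permeant across cell membranes):
2·Na + glucose/18
= 2·129 + 822/18
= 258 + 45.67
= 303.67 mOsm/kg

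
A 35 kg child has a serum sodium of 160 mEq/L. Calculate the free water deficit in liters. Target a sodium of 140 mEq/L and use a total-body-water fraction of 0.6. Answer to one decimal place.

TBW = 0.6 · 35 = 21 L
Free water deficit = TBW · (Na/140 − 1)
= 21 · (160/140 − 1)
= 21 · 0.1429
= 3 L

3.0 L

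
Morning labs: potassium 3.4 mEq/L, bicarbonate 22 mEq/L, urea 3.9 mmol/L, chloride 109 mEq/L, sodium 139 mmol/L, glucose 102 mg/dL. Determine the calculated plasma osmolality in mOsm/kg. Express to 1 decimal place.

Calculated osmolality = 2·Na + glucose/18 + urea
= 2·139 + 102/18 + 3.9
= 278 + 5.67 + 3.90
= 287.57 mOsm/kg

287.6 mOsm/kg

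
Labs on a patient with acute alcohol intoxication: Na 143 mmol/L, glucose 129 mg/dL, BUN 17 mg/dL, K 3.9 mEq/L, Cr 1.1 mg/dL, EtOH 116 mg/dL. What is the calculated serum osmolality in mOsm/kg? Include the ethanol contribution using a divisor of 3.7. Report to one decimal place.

Calculated osmolality = 2·Na + glucose/18 + BUN/2.8 + ethanol/3.7
= 2·143 + 129/18 + 17/2.8 + 116/3.7
= 286 + 7.17 + 6.07 + 31.35
= 330.59 mOsm/kg

330.6 mOsm/kg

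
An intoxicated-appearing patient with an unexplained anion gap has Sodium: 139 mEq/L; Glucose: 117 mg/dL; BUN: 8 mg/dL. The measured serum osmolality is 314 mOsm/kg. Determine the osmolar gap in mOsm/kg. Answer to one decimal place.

Calculated osmolality = 2·Na + glucose/18 + BUN/2.8
= 2·139 + 117/18 + 8/2.8
= 278 + 6.50 + 2.86
= 287.36 mOsm/kg ≈ 287.4 mOsm/kg
Osmolar gap = measured − calculated = 314 − 287.4 = 26.6 mOsm/kg

26.6 mOsm/kg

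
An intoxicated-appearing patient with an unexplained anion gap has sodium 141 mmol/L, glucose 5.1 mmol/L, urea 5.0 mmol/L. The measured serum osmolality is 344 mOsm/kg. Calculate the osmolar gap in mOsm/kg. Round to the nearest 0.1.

51.9 mOsm/kg

Calculated osmolality = 2·Na + glucose + urea
= 2·141 + 5.1 + 5
= 282 + 5.10 + 5
= 292.1 mOsm/kg ≈ 292.1 mOsm/kg
Osmolar gap = measured − calculated = 344 − 292.1 = 51.9 mOsm/kg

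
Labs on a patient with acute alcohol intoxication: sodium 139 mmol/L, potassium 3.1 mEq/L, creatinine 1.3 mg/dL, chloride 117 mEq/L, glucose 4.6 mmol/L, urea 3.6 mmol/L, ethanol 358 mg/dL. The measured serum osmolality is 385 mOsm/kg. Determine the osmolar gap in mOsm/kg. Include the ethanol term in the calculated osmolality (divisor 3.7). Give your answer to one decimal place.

Calculated osmolality = 2·Na + glucose + urea + ethanol/3.7
= 2·139 + 4.6 + 3.6 + 358/3.7
= 278 + 4.60 + 3.60 + 96.76
= 382.96 mOsm/kg ≈ 383.0 mOsm/kg
Osmolar gap = measured − calculated = 385 − 383.0 = 2.0 mOsm/kg

2.0 mOsm/kg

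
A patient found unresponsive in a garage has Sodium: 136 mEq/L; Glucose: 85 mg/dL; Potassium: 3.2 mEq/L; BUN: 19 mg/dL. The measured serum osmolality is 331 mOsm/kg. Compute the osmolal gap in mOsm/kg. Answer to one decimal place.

Calculated osmolality = 2·Na + glucose/18 + BUN/2.8
= 2·136 + 85/18 + 19/2.8
= 272 + 4.72 + 6.79
= 283.51 mOsm/kg ≈ 283.5 mOsm/kg
Osmolar gap = measured − calculated = 331 − 283.5 = 47.5 mOsm/kg

47.5 mOsm/kg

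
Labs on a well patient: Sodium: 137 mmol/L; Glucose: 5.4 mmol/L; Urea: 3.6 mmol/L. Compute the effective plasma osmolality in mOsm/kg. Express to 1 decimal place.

Effective osmolality excludes urea (freely permeant across cell membranes):
2·Na + glucose
= 2·137 + 5.4
= 274 + 5.4
= 279.4 mOsm/kg

279.4 mOsm/kg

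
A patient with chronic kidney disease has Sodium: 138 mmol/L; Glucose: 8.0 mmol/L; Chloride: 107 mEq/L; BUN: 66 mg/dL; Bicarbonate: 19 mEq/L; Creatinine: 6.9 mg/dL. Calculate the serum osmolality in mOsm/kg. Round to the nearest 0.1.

307.6 mOsm/kg

Calculated osmolality = 2·Na + glucose + BUN/2.8
= 2·138 + 8 + 66/2.8
= 276 + 8 + 23.57
= 307.57 mOsm/kg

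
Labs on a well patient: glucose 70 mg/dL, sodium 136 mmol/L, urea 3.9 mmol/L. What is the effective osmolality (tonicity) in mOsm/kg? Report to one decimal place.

275.9 mOsm/kg

Effective osmolality excludes urea (freely permeant across cell membranes):
2·Na + glucose/18
= 2·136 + 70/18
= 272 + 3.89
= 275.89 mOsm/kg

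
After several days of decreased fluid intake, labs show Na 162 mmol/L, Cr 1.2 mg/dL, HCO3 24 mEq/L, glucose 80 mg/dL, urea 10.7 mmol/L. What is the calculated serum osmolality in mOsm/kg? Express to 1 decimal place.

339.1 mOsm/kg

Calculated osmolality = 2·Na + glucose/18 + urea
= 2·162 + 80/18 + 10.7
= 324 + 4.44 + 10.70
= 339.14 mOsm/kg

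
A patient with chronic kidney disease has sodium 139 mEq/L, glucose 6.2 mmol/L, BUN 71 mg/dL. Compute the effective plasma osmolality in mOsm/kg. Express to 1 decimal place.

Effective osmolality excludes urea (freely permeant across cell membranes):
2·Na + glucose
= 2·139 + 6.2
= 278 + 6.2
= 284.2 mOsm/kg

284.2 mOsm/kg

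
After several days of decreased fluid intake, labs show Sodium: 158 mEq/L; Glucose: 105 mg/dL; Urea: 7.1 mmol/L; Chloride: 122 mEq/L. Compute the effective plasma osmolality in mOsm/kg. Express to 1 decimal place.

Effective osmolality excludes urea (freely permeant across cell membranes):
2·Na + glucose/18
= 2·158 + 105/18
= 316 + 5.83
= 321.83 mOsm/kg

321.8 mOsm/kg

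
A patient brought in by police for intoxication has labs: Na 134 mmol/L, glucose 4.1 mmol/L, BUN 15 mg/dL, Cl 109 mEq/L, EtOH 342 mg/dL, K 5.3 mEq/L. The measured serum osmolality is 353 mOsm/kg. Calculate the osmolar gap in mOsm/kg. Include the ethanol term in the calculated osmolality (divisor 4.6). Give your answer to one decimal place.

Calculated osmolality = 2·Na + glucose + BUN/2.8 + ethanol/4.6
= 2·134 + 4.1 + 15/2.8 + 342/4.6
= 268 + 4.10 + 5.36 + 74.35
= 351.81 mOsm/kg ≈ 351.8 mOsm/kg
Osmolar gap = measured − calculated = 353 − 351.8 = 1.2 mOsm/kg

1.2 mOsm/kg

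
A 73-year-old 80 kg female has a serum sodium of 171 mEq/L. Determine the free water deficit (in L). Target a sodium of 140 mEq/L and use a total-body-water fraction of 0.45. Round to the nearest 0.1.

8.0 L

TBW = 0.45 · 80 = 36 L
Free water deficit = TBW · (Na/140 − 1)
= 36 · (171/140 − 1)
= 36 · 0.2214
= 7.97 L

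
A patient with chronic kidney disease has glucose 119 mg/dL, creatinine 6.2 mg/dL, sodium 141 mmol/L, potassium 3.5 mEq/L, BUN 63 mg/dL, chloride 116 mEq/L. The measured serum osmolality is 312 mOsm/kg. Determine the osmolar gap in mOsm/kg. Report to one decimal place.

0.9 mOsm/kg

Calculated osmolality = 2·Na + glucose/18 + BUN/2.8
= 2·141 + 119/18 + 63/2.8
= 282 + 6.61 + 22.50
= 311.11 mOsm/kg ≈ 311.1 mOsm/kg
Osmolar gap = measured − calculated = 312 − 311.1 = 0.9 mOsm/kg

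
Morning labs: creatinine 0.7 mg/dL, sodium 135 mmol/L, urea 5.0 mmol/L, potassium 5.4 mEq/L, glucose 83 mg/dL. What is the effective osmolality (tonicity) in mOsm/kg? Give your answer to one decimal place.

Effective osmolality excludes urea (freely permeant across cell membranes):
2·Na + glucose/18
= 2·135 + 83/18
= 270 + 4.61
= 274.61 mOsm/kg

274.6 mOsm/kg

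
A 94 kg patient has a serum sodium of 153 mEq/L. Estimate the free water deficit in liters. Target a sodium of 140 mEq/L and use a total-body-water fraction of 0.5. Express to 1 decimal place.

TBW = 0.5 · 94 = 47 L
Free water deficit = TBW · (Na/140 − 1)
= 47 · (153/140 − 1)
= 47 · 0.0929
= 4.37 L

4.4 L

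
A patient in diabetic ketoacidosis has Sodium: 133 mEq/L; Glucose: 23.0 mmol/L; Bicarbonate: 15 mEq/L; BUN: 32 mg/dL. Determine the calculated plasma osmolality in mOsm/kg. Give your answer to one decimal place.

Calculated osmolality = 2·Na + glucose + BUN/2.8
= 2·133 + 23 + 32/2.8
= 266 + 23 + 11.43
= 300.43 mOsm/kg

300.4 mOsm/kg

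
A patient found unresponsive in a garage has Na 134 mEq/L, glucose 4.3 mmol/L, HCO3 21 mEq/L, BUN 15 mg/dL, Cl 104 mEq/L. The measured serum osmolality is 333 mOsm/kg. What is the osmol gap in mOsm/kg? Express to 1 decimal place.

Calculated osmolality = 2·Na + glucose + BUN/2.8
= 2·134 + 4.3 + 15/2.8
= 268 + 4.30 + 5.36
= 277.66 mOsm/kg ≈ 277.7 mOsm/kg
Osmolar gap = measured − calculated = 333 − 277.7 = 55.3 mOsm/kg

55.3 mOsm/kg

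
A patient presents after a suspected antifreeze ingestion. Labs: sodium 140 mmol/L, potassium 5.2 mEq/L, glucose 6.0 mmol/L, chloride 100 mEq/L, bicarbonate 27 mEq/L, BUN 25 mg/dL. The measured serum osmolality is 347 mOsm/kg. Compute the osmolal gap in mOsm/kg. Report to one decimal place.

52.1 mOsm/kg

Calculated osmolality = 2·Na + glucose + BUN/2.8
= 2·140 + 6 + 25/2.8
= 280 + 6 + 8.93
= 294.93 mOsm/kg ≈ 294.9 mOsm/kg
Osmolar gap = measured − calculated = 347 − 294.9 = 52.1 mOsm/kg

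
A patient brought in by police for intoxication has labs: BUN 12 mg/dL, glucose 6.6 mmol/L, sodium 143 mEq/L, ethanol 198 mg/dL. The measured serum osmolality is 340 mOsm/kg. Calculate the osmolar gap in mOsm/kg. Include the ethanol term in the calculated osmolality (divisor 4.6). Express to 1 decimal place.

0.1 mOsm/kg

Calculated osmolality = 2·Na + glucose + BUN/2.8 + ethanol/4.6
= 2·143 + 6.6 + 12/2.8 + 198/4.6
= 286 + 6.60 + 4.29 + 43.04
= 339.93 mOsm/kg ≈ 339.9 mOsm/kg
Osmolar gap = measured − calculated = 340 − 339.9 = 0.1 mOsm/kg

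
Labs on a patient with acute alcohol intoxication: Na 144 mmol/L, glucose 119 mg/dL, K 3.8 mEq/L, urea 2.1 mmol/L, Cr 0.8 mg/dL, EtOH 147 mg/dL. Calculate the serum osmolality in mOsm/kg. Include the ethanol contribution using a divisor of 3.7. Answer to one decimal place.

336.4 mOsm/kg

Calculated osmolality = 2·Na + glucose/18 + urea + ethanol/3.7
= 2·144 + 119/18 + 2.1 + 147/3.7
= 288 + 6.61 + 2.10 + 39.73
= 336.44 mOsm/kg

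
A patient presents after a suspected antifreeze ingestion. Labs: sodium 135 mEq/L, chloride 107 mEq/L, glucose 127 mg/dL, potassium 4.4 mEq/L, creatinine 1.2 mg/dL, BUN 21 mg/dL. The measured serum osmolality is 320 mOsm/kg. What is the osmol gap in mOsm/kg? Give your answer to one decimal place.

35.4 mOsm/kg

Calculated osmolality = 2·Na + glucose/18 + BUN/2.8
= 2·135 + 127/18 + 21/2.8
= 270 + 7.06 + 7.50
= 284.56 mOsm/kg ≈ 284.6 mOsm/kg
Osmolar gap = measured − calculated = 320 − 284.6 = 35.4 mOsm/kg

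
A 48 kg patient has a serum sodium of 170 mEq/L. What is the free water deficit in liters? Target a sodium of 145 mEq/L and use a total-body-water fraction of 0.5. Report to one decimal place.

TBW = 0.5 · 48 = 24 L
Free water deficit = TBW · (Na/145 − 1)
= 24 · (170/145 − 1)
= 24 · 0.1724
= 4.14 L

4.1 L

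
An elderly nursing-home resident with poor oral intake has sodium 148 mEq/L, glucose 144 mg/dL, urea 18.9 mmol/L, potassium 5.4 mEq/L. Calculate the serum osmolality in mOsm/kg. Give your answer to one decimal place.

322.9 mOsm/kg

Calculated osmolality = 2·Na + glucose/18 + urea
= 2·148 + 144/18 + 18.9
= 296 + 8 + 18.90
= 322.9 mOsm/kg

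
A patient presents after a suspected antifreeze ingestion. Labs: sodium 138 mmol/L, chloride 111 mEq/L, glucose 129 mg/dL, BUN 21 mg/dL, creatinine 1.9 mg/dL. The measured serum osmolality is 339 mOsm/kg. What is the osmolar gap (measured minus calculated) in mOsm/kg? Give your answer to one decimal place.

48.3 mOsm/kg

Calculated osmolality = 2·Na + glucose/18 + BUN/2.8
= 2·138 + 129/18 + 21/2.8
= 276 + 7.17 + 7.50
= 290.67 mOsm/kg ≈ 290.7 mOsm/kg
Osmolar gap = measured − calculated = 339 − 290.7 = 48.3 mOsm/kg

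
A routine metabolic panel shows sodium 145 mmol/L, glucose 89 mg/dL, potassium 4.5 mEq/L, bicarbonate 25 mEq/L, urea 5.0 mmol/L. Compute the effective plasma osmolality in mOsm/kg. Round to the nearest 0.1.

294.9 mOsm/kg

Effective osmolality excludes urea (freely permeant across cell membranes):
2·Na + glucose/18
= 2·145 + 89/18
= 290 + 4.94
= 294.94 mOsm/kg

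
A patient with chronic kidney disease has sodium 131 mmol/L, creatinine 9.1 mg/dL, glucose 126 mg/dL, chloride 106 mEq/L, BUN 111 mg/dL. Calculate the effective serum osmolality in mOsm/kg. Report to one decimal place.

Effective osmolality excludes urea (freely permeant across cell membranes):
2·Na + glucose/18
= 2·131 + 126/18
= 262 + 7
= 269 mOsm/kg

269.0 mOsm/kg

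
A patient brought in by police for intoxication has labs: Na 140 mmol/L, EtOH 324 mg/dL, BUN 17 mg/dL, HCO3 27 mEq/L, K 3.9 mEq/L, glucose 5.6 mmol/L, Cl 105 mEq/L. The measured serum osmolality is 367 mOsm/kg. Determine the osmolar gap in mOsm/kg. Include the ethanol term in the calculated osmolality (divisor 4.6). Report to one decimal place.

4.9 mOsm/kg

Calculated osmolality = 2·Na + glucose + BUN/2.8 + ethanol/4.6
= 2·140 + 5.6 + 17/2.8 + 324/4.6
= 280 + 5.60 + 6.07 + 70.43
= 362.1 mOsm/kg ≈ 362.1 mOsm/kg
Osmolar gap = measured − calculated = 367 − 362.1 = 4.9 mOsm/kg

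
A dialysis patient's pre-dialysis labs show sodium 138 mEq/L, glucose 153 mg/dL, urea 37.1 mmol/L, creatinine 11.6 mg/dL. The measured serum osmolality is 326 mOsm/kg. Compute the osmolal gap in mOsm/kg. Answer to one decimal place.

4.4 mOsm/kg

Calculated osmolality = 2·Na + glucose/18 + urea
= 2·138 + 153/18 + 37.1
= 276 + 8.50 + 37.10
= 321.6 mOsm/kg ≈ 321.6 mOsm/kg
Osmolar gap = measured − calculated = 326 − 321.6 = 4.4 mOsm/kg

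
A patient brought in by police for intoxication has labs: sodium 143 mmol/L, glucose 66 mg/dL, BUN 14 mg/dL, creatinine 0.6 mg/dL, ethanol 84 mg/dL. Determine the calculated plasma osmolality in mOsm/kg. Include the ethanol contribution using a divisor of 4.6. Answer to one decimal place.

312.9 mOsm/kg

Calculated osmolality = 2·Na + glucose/18 + BUN/2.8 + ethanol/4.6
= 2·143 + 66/18 + 14/2.8 + 84/4.6
= 286 + 3.67 + 5 + 18.26
= 312.93 mOsm/kg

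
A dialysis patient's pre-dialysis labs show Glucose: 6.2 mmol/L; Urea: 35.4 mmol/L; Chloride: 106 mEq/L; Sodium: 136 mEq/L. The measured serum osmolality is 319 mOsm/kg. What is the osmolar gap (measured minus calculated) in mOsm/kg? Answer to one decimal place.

5.4 mOsm/kg

Calculated osmolality = 2·Na + glucose + urea
= 2·136 + 6.2 + 35.4
= 272 + 6.20 + 35.40
= 313.6 mOsm/kg ≈ 313.6 mOsm/kg
Osmolar gap = measured − calculated = 319 − 313.6 = 5.4 mOsm/kg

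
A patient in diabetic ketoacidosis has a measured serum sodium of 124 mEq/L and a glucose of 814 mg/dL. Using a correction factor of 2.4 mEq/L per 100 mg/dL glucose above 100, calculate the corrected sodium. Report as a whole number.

141 mEq/L

Corrected Na = measured Na + 2.4 · (glucose − 100)/100
= 124 + 2.4 · (814 − 100)/100
= 124 + 17.1
= 141.1 mEq/L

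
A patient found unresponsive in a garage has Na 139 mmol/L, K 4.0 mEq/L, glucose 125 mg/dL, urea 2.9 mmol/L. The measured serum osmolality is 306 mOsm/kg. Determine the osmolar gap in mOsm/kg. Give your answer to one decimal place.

18.2 mOsm/kg

Calculated osmolality = 2·Na + glucose/18 + urea
= 2·139 + 125/18 + 2.9
= 278 + 6.94 + 2.90
= 287.84 mOsm/kg ≈ 287.8 mOsm/kg
Osmolar gap = measured − calculated = 306 − 287.8 = 18.2 mOsm/kg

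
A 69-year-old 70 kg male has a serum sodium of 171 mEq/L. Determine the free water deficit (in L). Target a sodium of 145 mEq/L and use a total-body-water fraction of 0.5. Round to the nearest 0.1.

TBW = 0.5 · 70 = 35 L
Free water deficit = TBW · (Na/145 − 1)
= 35 · (171/145 − 1)
= 35 · 0.1793
= 6.28 L

6.3 L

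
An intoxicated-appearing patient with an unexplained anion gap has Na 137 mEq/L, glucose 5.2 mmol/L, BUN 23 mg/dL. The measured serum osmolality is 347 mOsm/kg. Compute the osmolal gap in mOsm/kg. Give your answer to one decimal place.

Calculated osmolality = 2·Na + glucose + BUN/2.8
= 2·137 + 5.2 + 23/2.8
= 274 + 5.20 + 8.21
= 287.41 mOsm/kg ≈ 287.4 mOsm/kg
Osmolar gap = measured − calculated = 347 − 287.4 = 59.6 mOsm/kg

59.6 mOsm/kg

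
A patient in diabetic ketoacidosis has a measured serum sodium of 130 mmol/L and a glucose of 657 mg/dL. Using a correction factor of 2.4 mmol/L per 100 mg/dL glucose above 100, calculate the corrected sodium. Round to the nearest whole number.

Corrected Na = measured Na + 2.4 · (glucose − 100)/100
= 130 + 2.4 · (657 − 100)/100
= 130 + 13.4
= 143.4 mmol/L

143 mmol/L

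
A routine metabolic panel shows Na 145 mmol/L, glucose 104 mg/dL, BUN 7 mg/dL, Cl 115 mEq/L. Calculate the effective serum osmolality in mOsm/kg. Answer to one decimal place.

Effective osmolality excludes urea (freely permeant across cell membranes):
2·Na + glucose/18
= 2·145 + 104/18
= 290 + 5.78
= 295.78 mOsm/kg

295.8 mOsm/kg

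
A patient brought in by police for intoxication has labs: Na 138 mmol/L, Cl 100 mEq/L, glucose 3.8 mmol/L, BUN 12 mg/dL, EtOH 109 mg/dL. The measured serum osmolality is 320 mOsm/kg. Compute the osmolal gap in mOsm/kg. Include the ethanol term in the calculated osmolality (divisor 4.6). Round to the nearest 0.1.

12.2 mOsm/kg

Calculated osmolality = 2·Na + glucose + BUN/2.8 + ethanol/4.6
= 2·138 + 3.8 + 12/2.8 + 109/4.6
= 276 + 3.80 + 4.29 + 23.70
= 307.79 mOsm/kg ≈ 307.8 mOsm/kg
Osmolar gap = measured − calculated = 320 − 307.8 = 12.2 mOsm/kg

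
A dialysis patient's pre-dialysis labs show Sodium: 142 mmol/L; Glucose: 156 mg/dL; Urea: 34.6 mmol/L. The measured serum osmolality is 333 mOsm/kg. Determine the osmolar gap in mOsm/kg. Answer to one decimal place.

Calculated osmolality = 2·Na + glucose/18 + urea
= 2·142 + 156/18 + 34.6
= 284 + 8.67 + 34.60
= 327.27 mOsm/kg ≈ 327.3 mOsm/kg
Osmolar gap = measured − calculated = 333 − 327.3 = 5.7 mOsm/kg

5.7 mOsm/kg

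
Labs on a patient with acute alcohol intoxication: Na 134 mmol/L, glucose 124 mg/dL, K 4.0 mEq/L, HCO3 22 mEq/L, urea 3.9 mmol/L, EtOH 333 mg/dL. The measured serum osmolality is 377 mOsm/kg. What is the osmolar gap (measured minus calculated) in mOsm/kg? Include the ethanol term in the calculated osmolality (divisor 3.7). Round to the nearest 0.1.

8.2 mOsm/kg

Calculated osmolality = 2·Na + glucose/18 + urea + ethanol/3.7
= 2·134 + 124/18 + 3.9 + 333/3.7
= 268 + 6.89 + 3.90 + 90
= 368.79 mOsm/kg ≈ 368.8 mOsm/kg
Osmolar gap = measured − calculated = 377 − 368.8 = 8.2 mOsm/kg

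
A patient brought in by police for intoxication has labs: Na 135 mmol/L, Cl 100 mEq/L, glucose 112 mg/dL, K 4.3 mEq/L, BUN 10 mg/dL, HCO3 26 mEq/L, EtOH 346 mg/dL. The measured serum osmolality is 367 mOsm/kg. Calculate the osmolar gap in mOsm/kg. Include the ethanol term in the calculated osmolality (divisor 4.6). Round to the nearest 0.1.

12.0 mOsm/kg

Calculated osmolality = 2·Na + glucose/18 + BUN/2.8 + ethanol/4.6
= 2·135 + 112/18 + 10/2.8 + 346/4.6
= 270 + 6.22 + 3.57 + 75.22
= 355.01 mOsm/kg ≈ 355.0 mOsm/kg
Osmolar gap = measured − calculated = 367 − 355.0 = 12.0 mOsm/kg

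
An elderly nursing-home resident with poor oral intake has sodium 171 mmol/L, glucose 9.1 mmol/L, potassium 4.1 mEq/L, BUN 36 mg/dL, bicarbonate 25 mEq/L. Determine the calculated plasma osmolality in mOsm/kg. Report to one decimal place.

364.0 mOsm/kg

Calculated osmolality = 2·Na + glucose + BUN/2.8
= 2·171 + 9.1 + 36/2.8
= 342 + 9.10 + 12.86
= 363.96 mOsm/kg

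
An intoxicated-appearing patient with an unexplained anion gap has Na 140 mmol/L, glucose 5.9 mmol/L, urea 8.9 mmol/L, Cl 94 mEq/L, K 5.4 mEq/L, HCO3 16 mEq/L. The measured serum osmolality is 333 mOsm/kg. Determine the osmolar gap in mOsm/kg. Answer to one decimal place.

38.2 mOsm/kg

Calculated osmolality = 2·Na + glucose + urea
= 2·140 + 5.9 + 8.9
= 280 + 5.90 + 8.90
= 294.8 mOsm/kg ≈ 294.8 mOsm/kg
Osmolar gap = measured − calculated = 333 − 294.8 = 38.2 mOsm/kg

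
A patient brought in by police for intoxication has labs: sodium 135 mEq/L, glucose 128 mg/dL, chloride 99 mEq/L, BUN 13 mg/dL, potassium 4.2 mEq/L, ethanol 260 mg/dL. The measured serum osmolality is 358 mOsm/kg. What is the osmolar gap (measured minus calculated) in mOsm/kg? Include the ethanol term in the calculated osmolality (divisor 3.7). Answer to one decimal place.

6.0 mOsm/kg

Calculated osmolality = 2·Na + glucose/18 + BUN/2.8 + ethanol/3.7
= 2·135 + 128/18 + 13/2.8 + 260/3.7
= 270 + 7.11 + 4.64 + 70.27
= 352.02 mOsm/kg ≈ 352.0 mOsm/kg
Osmolar gap = measured − calculated = 358 − 352.0 = 6.0 mOsm/kg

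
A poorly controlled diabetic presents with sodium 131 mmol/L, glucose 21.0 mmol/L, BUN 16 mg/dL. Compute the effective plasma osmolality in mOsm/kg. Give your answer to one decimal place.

Effective osmolality excludes urea (freely permeant across cell membranes):
2·Na + glucose
= 2·131 + 21
= 262 + 21
= 283 mOsm/kg

283.0 mOsm/kg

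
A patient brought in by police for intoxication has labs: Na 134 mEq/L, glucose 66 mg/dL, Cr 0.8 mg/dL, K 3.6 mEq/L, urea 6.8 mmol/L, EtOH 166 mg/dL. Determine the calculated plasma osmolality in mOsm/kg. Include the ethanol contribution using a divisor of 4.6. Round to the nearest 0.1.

Calculated osmolality = 2·Na + glucose/18 + urea + ethanol/4.6
= 2·134 + 66/18 + 6.8 + 166/4.6
= 268 + 3.67 + 6.80 + 36.09
= 314.56 mOsm/kg

314.6 mOsm/kg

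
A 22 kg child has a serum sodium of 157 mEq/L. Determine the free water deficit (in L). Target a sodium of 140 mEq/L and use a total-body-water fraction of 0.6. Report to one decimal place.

TBW = 0.6 · 22 = 13.2 L
Free water deficit = TBW · (Na/140 − 1)
= 13.2 · (157/140 − 1)
= 13.2 · 0.1214
= 1.6 L

1.6 L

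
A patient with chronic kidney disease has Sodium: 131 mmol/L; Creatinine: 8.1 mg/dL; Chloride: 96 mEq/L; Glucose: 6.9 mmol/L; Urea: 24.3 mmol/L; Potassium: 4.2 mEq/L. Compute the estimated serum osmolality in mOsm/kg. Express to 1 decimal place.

293.2 mOsm/kg

Calculated osmolality = 2·Na + glucose + urea
= 2·131 + 6.9 + 24.3
= 262 + 6.90 + 24.30
= 293.2 mOsm/kg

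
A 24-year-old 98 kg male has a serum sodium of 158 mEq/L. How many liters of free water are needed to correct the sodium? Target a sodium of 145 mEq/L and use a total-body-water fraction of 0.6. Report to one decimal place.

TBW = 0.6 · 98 = 58.8 L
Free water deficit = TBW · (Na/145 − 1)
= 58.8 · (158/145 − 1)
= 58.8 · 0.0897
= 5.27 L

5.3 L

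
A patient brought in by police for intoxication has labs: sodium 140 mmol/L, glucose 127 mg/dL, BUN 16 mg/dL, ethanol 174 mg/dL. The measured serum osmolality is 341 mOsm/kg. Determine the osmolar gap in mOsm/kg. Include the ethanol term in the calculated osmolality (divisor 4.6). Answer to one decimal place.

Calculated osmolality = 2·Na + glucose/18 + BUN/2.8 + ethanol/4.6
= 2·140 + 127/18 + 16/2.8 + 174/4.6
= 280 + 7.06 + 5.71 + 37.83
= 330.6 mOsm/kg ≈ 330.6 mOsm/kg
Osmolar gap = measured − calculated = 341 − 330.6 = 10.4 mOsm/kg

10.4 mOsm/kg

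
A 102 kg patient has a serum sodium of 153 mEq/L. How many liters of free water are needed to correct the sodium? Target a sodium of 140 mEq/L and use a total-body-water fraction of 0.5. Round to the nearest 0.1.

TBW = 0.5 · 102 = 51 L
Free water deficit = TBW · (Na/140 − 1)
= 51 · (153/140 − 1)
= 51 · 0.0929
= 4.74 L

4.7 L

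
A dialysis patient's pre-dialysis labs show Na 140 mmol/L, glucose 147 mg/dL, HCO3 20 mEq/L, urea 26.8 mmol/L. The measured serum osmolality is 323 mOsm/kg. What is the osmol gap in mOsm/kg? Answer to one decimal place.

Calculated osmolality = 2·Na + glucose/18 + urea
= 2·140 + 147/18 + 26.8
= 280 + 8.17 + 26.80
= 314.97 mOsm/kg ≈ 315.0 mOsm/kg
Osmolar gap = measured − calculated = 323 − 315.0 = 8.0 mOsm/kg

8.0 mOsm/kg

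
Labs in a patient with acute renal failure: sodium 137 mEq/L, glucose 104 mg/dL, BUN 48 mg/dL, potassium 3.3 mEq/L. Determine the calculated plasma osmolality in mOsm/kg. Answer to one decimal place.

296.9 mOsm/kg

Calculated osmolality = 2·Na + glucose/18 + BUN/2.8
= 2·137 + 104/18 + 48/2.8
= 274 + 5.78 + 17.14
= 296.92 mOsm/kg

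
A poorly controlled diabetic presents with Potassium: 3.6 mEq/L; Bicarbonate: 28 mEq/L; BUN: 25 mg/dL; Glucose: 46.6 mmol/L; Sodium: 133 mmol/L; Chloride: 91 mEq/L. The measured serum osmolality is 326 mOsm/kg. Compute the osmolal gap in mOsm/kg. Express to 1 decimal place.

Calculated osmolality = 2·Na + glucose + BUN/2.8
= 2·133 + 46.6 + 25/2.8
= 266 + 46.60 + 8.93
= 321.53 mOsm/kg ≈ 321.5 mOsm/kg
Osmolar gap = measured − calculated = 326 − 321.5 = 4.5 mOsm/kg

4.5 mOsm/kg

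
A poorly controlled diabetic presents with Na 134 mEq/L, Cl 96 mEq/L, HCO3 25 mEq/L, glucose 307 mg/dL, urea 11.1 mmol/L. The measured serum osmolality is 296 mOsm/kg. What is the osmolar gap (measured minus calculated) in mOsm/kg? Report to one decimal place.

-0.2 mOsm/kg

Calculated osmolality = 2·Na + glucose/18 + urea
= 2·134 + 307/18 + 11.1
= 268 + 17.06 + 11.10
= 296.16 mOsm/kg ≈ 296.2 mOsm/kg
Osmolar gap = measured − calculated = 296 − 296.2 = -0.2 mOsm/kg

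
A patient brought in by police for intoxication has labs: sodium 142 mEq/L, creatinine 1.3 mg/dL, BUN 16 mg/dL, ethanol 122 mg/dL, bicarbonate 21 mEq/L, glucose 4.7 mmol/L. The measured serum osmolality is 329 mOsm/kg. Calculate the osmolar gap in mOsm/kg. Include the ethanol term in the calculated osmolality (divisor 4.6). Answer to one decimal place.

8.1 mOsm/kg

Calculated osmolality = 2·Na + glucose + BUN/2.8 + ethanol/4.6
= 2·142 + 4.7 + 16/2.8 + 122/4.6
= 284 + 4.70 + 5.71 + 26.52
= 320.93 mOsm/kg ≈ 320.9 mOsm/kg
Osmolar gap = measured − calculated = 329 − 320.9 = 8.1 mOsm/kg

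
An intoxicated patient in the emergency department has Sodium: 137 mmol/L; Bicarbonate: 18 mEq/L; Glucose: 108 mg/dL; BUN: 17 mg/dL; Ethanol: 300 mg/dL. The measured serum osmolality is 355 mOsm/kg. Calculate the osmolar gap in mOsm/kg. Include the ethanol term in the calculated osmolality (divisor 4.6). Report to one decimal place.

Calculated osmolality = 2·Na + glucose/18 + BUN/2.8 + ethanol/4.6
= 2·137 + 108/18 + 17/2.8 + 300/4.6
= 274 + 6 + 6.07 + 65.22
= 351.29 mOsm/kg ≈ 351.3 mOsm/kg
Osmolar gap = measured − calculated = 355 − 351.3 = 3.7 mOsm/kg

3.7 mOsm/kg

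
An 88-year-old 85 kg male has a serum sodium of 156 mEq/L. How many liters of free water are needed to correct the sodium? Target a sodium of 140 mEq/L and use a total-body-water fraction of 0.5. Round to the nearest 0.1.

TBW = 0.5 · 85 = 42.5 L
Free water deficit = TBW · (Na/140 − 1)
= 42.5 · (156/140 − 1)
= 42.5 · 0.1143
= 4.86 L

4.9 L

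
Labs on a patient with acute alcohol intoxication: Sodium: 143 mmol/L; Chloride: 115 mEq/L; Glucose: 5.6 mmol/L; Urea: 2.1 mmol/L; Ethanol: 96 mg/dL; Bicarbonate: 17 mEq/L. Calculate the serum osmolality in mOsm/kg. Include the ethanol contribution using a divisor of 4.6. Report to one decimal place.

Calculated osmolality = 2·Na + glucose + urea + ethanol/4.6
= 2·143 + 5.6 + 2.1 + 96/4.6
= 286 + 5.60 + 2.10 + 20.87
= 314.57 mOsm/kg

314.6 mOsm/kg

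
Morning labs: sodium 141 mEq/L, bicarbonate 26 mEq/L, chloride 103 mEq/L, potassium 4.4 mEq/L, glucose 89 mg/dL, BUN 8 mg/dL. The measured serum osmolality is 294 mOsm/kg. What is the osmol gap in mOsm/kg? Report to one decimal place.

Calculated osmolality = 2·Na + glucose/18 + BUN/2.8
= 2·141 + 89/18 + 8/2.8
= 282 + 4.94 + 2.86
= 289.8 mOsm/kg ≈ 289.8 mOsm/kg
Osmolar gap = measured − calculated = 294 − 289.8 = 4.2 mOsm/kg

4.2 mOsm/kg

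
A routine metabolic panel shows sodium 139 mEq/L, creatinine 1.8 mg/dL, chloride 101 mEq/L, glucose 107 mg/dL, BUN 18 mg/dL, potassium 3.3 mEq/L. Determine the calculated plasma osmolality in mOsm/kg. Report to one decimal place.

290.4 mOsm/kg

Calculated osmolality = 2·Na + glucose/18 + BUN/2.8
= 2·139 + 107/18 + 18/2.8
= 278 + 5.94 + 6.43
= 290.37 mOsm/kg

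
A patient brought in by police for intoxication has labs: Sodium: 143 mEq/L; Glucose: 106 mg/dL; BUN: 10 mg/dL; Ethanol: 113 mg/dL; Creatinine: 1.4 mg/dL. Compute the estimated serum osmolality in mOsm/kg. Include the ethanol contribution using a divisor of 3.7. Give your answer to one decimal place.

Calculated osmolality = 2·Na + glucose/18 + BUN/2.8 + ethanol/3.7
= 2·143 + 106/18 + 10/2.8 + 113/3.7
= 286 + 5.89 + 3.57 + 30.54
= 326 mOsm/kg

326.0 mOsm/kg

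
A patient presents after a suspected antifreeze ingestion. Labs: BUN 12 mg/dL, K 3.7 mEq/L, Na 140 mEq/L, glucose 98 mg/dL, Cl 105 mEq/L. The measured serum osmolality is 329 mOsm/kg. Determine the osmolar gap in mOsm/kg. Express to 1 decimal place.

39.3 mOsm/kg

Calculated osmolality = 2·Na + glucose/18 + BUN/2.8
= 2·140 + 98/18 + 12/2.8
= 280 + 5.44 + 4.29
= 289.73 mOsm/kg ≈ 289.7 mOsm/kg
Osmolar gap = measured − calculated = 329 − 289.7 = 39.3 mOsm/kg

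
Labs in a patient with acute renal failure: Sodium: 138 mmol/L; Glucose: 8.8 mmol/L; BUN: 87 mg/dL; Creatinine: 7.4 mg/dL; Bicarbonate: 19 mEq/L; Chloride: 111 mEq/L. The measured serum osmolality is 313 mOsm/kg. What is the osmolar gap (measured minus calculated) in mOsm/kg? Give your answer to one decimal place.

Calculated osmolality = 2·Na + glucose + BUN/2.8
= 2·138 + 8.8 + 87/2.8
= 276 + 8.80 + 31.07
= 315.87 mOsm/kg ≈ 315.9 mOsm/kg
Osmolar gap = measured − calculated = 313 − 315.9 = -2.9 mOsm/kg

-2.9 mOsm/kg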